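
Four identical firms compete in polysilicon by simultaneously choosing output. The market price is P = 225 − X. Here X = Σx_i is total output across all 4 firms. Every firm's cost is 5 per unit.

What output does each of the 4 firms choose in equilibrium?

A representative firm's profit is π_i = x_i(225 − X) − 5x_i, with X = x_i + Σ_{j≠i} x_j.
First-order condition: 220 − 2x_i − Σ_{j≠i} x_j = 0.
In a symmetric equilibrium every firm chooses the same x, so Σ_{j≠i} x_j = 3x. The condition becomes 220 − 5x = 0, giving x = 220/5 = 44.

44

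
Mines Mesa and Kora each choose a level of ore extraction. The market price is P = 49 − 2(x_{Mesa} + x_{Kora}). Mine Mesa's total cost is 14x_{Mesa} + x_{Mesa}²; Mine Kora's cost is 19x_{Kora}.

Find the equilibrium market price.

Mine Mesa's profit: π = x_{Mesa}(49 − 2(x_{Mesa} + x_{Kora})) − 14x_{Mesa} − x_{Mesa}².
∂π/∂x_{Mesa} = 35 − 6x_{Mesa} − 2x_{Kora} = 0, so x_{Mesa} = 35/6 − (1/3)x_{Kora}.
For Kora: ∂π/∂x_{Kora} = 30 − 4x_{Kora} − 2x_{Mesa} = 0 ⇒ x_{Kora} = 7.5 − 0.5x_{Mesa}.
Solving the two reaction functions simultaneously: (1 − (−1/3)(−0.5))x_{Mesa} = 35/6 − (1/3)·7.5, so (5/6)x_{Mesa} = 10/3 and x_{Mesa} = 4.
Then x_{Kora} = 7.5 − 0.5·4 = 5.5.
Equilibrium price: P = 49 − 2·9.5 = 30.

30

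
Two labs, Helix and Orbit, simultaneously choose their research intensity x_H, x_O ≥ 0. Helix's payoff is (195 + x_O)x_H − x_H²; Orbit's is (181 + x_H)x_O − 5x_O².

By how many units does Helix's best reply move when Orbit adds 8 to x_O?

Expanding Helix's payoff: 195x_H + x_Ox_H − x_H².
∂π/∂x_H = 195 + x_O − 2x_H = 0, so x_H = 97.5 + 0.5x_O.
The reaction-function slope is 0.5, so an 8-unit rise in x_O moves x_H by 0.5 × 8 = 4. Helix's best response rises — the actions are strategic complements.

4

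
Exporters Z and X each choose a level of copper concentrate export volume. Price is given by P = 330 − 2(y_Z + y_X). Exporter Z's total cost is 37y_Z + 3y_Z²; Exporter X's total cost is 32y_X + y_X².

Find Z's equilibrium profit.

2152.8125

Exporter Z's profit: π = y_Z(330 − 2(y_Z + y_X)) − 37y_Z − 3y_Z².
∂π/∂y_Z = 293 − 10y_Z − 2y_X = 0, so y_Z = 29.3 − 0.2y_X.
For X: ∂π/∂y_X = 298 − 6y_X − 2y_Z = 0 ⇒ y_X = 149/3 − (1/3)y_Z.
Solving the two reaction functions simultaneously: (1 − (−0.2)(−1/3))y_Z = 29.3 − 0.2·(149/3), so (14/15)y_Z = 581/30 and y_Z = 20.75.
Then y_X = 149/3 − (1/3)·20.75 = 42.75.
Price P = 330 − 2·63.5 = 203.
Z's profit: (203 − 37)·20.75 − 3(20.75)² = 2152.8125.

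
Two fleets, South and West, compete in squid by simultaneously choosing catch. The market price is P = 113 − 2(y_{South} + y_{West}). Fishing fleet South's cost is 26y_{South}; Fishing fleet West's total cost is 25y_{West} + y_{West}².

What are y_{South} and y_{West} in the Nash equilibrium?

Fishing fleet South's profit: π = y_{South}(113 − 2(y_{South} + y_{West})) − 26y_{South}.
∂π/∂y_{South} = 87 − 4y_{South} − 2y_{West} = 0, so y_{South} = 21.75 − 0.5y_{West}.
For West: ∂π/∂y_{West} = 88 − 6y_{West} − 2y_{South} = 0 ⇒ y_{West} = 44/3 − (1/3)y_{South}.
Solving the two reaction functions simultaneously: (1 − (−0.5)(−1/3))y_{South} = 21.75 − 0.5·(44/3), so (5/6)y_{South} = 173/12 and y_{South} = 17.3.
Then y_{West} = 44/3 − (1/3)·17.3 = 8.9.

17.3, 8.9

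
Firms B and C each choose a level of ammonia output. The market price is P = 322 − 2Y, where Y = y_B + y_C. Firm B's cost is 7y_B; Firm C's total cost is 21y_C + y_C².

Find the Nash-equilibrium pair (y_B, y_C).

Firm B's profit: π = y_B(322 − 2(y_B + y_C)) − 7y_B.
∂π/∂y_B = 315 − 4y_B − 2y_C = 0, so y_B = 78.75 − 0.5y_C.
For C: ∂π/∂y_C = 301 − 6y_C − 2y_B = 0 ⇒ y_C = 301/6 − (1/3)y_B.
Substituting the second reaction function into the first: y_B = 78.75 − 0.5(301/6 − (1/3)y_B), which gives (5/6)y_B = 161/3 ⇒ y_B = 64.4.
Then y_C = 301/6 − (1/3)·64.4 = 28.7.

64.4, 28.7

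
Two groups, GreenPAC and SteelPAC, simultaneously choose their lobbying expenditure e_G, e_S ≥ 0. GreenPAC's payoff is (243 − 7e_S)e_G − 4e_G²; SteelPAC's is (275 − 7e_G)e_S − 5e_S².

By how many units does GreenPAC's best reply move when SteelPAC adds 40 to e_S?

-35

Expanding GreenPAC's payoff: 243e_G − 7e_Se_G − 4e_G².
∂π/∂e_G = 243 − 7e_S − 8e_G = 0, so e_G = 30.375 − 0.875e_S.
The reaction-function slope is −0.875, so a 40-unit rise in e_S moves e_G by −0.875 × 40 = −35. GreenPAC's best response falls — the actions are strategic substitutes.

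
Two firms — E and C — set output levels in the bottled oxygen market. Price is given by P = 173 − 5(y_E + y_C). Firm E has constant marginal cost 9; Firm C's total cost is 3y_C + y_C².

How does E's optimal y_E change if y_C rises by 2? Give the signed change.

-1

Firm E's profit: π = y_E(173 − 5(y_E + y_C)) − 9y_E.
∂π/∂y_E = 164 − 10y_E − 5y_C = 0, so y_E = 16.4 − 0.5y_C.
The reaction-function slope is −0.5, so a 2-unit rise in y_C moves y_E by −0.5 × 2 = −1. E's best response falls — the actions are strategic substitutes.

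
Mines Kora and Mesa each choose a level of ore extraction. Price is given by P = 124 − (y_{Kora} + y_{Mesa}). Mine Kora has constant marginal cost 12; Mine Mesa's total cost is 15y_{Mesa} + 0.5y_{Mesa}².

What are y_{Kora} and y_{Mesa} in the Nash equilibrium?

45.4, 21.2

Mine Kora's profit: π = y_{Kora}(124 − (y_{Kora} + y_{Mesa})) − 12y_{Kora}.
∂π/∂y_{Kora} = 112 − 2y_{Kora} − y_{Mesa} = 0, so y_{Kora} = 56 − 0.5y_{Mesa}.
For Mesa: ∂π/∂y_{Mesa} = 109 − 3y_{Mesa} − y_{Kora} = 0 ⇒ y_{Mesa} = 109/3 − (1/3)y_{Kora}.
Solving the two reaction functions simultaneously: (1 − (−0.5)(−1/3))y_{Kora} = 56 − 0.5·(109/3), so (5/6)y_{Kora} = 227/6 and y_{Kora} = 45.4.
Then y_{Mesa} = 109/3 − (1/3)·45.4 = 21.2.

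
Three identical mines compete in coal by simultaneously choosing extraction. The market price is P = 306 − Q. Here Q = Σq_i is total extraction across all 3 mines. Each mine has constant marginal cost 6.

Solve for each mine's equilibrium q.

A representative mine's profit is π_i = q_i(306 − Q) − 6q_i, with Q = q_i + Σ_{j≠i} q_j.
First-order condition: 300 − 2q_i − Σ_{j≠i} q_j = 0.
With identical mines, set every q_j = q: then 300 − 2q − 2q = 0, i.e. q = 300/4 = 75.

75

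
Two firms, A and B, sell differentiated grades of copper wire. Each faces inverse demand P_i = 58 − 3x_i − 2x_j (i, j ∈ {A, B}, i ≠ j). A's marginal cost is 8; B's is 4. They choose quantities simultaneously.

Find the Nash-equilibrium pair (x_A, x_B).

Firm A's profit: π = x_A(58 − 3x_A − 2x_B) − 8x_A.
∂π/∂x_A = 50 − 6x_A − 2x_B = 0 ⇒ x_A = 25/3 − (1/3)x_B.
Similarly x_B = 9 − (1/3)x_A.
Substituting the second reaction function into the first: x_A = 25/3 − (1/3)(9 − (1/3)x_A), which gives (8/9)x_A = 16/3 ⇒ x_A = 6.
Then x_B = 9 − (1/3)·6 = 7.

6, 7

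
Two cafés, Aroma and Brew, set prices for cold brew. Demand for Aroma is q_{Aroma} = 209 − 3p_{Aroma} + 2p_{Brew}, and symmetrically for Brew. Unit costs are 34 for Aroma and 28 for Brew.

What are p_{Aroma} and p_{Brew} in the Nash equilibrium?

Aroma's profit: π = (p_{Aroma} − 34)(209 − 3p_{Aroma} + 2p_{Brew}).
∂π/∂p_{Aroma} = 311 − 6p_{Aroma} + 2p_{Brew} = 0 ⇒ p_{Aroma} = 311/6 + (1/3)p_{Brew}.
Similarly p_{Brew} = 293/6 + (1/3)p_{Aroma}.
Solving the two reaction functions simultaneously: (1 − (1/3)(1/3))p_{Aroma} = 311/6 + (1/3)·(293/6), so (8/9)p_{Aroma} = 613/9 and p_{Aroma} = 76.625.
Then p_{Brew} = 293/6 + (1/3)·76.625 = 74.375.

76.625, 74.375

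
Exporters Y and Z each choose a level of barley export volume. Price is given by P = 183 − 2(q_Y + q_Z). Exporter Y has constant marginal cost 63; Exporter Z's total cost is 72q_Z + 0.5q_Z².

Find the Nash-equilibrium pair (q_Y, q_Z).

Exporter Y's profit: π = q_Y(183 − 2(q_Y + q_Z)) − 63q_Y.
∂π/∂q_Y = 120 − 4q_Y − 2q_Z = 0, so q_Y = 30 − 0.5q_Z.
For Z: ∂π/∂q_Z = 111 − 5q_Z − 2q_Y = 0 ⇒ q_Z = 22.2 − 0.4q_Y.
Solving the two reaction functions simultaneously: (1 − (−0.5)(−0.4))q_Y = 30 − 0.5·22.2, so 0.8q_Y = 18.9 and q_Y = 23.625.
Then q_Z = 22.2 − 0.4·23.625 = 12.75.

23.625, 12.75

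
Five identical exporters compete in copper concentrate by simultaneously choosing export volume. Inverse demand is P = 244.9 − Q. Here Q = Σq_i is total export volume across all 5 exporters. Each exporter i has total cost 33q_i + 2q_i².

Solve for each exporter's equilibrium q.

21.19

A representative exporter's profit is π_i = q_i(244.9 − Q) − 33q_i − 2q_i², with Q = q_i + Σ_{j≠i} q_j.
First-order condition: 211.9 − 6q_i − Σ_{j≠i} q_j = 0.
In a symmetric equilibrium every exporter chooses the same q, so Σ_{j≠i} q_j = 4q. The condition becomes 211.9 − 10q = 0, giving q = 211.9/10 = 21.19.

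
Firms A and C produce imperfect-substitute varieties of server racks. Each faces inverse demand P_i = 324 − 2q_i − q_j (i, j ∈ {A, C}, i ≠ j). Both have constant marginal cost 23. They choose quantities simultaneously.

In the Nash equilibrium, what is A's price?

143.4

Firm A's profit: π = q_A(324 − 2q_A − q_C) − 23q_A.
∂π/∂q_A = 301 − 4q_A − q_C = 0 ⇒ q_A = 75.25 − 0.25q_C.
Setting q_A = q_C in the reaction function: q_A = 75.25 − 0.25q_A, so q_A = 75.25 / 1.25 = 60.2.
P_A = 324 − 2·60.2 − 60.2 = 143.4.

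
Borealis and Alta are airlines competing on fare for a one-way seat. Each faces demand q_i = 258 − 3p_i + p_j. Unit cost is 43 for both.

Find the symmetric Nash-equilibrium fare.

77.4

Borealis's profit: π = (p_{Borealis} − 43)(258 − 3p_{Borealis} + p_{Alta}).
∂π/∂p_{Borealis} = 387 − 6p_{Borealis} + p_{Alta} = 0 ⇒ p_{Borealis} = 64.5 + (1/6)p_{Alta}.
By symmetry p_{Alta} = p_{Borealis}; substituting into the reaction function, (5/6)p_{Borealis} = 64.5 and p_{Borealis} = 77.4.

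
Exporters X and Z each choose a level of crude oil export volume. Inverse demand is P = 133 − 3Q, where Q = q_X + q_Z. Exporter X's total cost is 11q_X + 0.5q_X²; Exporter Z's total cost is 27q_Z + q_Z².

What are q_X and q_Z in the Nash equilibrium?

Exporter X's profit: π = q_X(133 − 3(q_X + q_Z)) − 11q_X − 0.5q_X².
∂π/∂q_X = 122 − 7q_X − 3q_Z = 0, so q_X = 122/7 − (3/7)q_Z.
For Z: ∂π/∂q_Z = 106 − 8q_Z − 3q_X = 0 ⇒ q_Z = 13.25 − 0.375q_X.
Substituting the second reaction function into the first: q_X = 122/7 − (3/7)(13.25 − 0.375q_X), which gives (47/56)q_X = 11.75 ⇒ q_X = 14.
Then q_Z = 13.25 − 0.375·14 = 8.

14, 8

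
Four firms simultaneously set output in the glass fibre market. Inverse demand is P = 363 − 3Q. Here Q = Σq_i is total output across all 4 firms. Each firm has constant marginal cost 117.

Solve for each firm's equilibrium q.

16.4

A representative firm's profit is π_i = q_i(363 − 3Q) − 117q_i, with Q = q_i + Σ_{j≠i} q_j.
First-order condition: 246 − 6q_i − 3Σ_{j≠i} q_j = 0.
Imposing symmetry (q_j = q for all j) turns Σ_{j≠i} q_j into 3q, so 246 = 15q and q = 16.4.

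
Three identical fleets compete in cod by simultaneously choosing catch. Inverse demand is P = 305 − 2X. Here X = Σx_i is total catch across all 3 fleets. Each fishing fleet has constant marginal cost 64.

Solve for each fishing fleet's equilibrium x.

A representative fishing fleet's profit is π_i = x_i(305 − 2X) − 64x_i, with X = x_i + Σ_{j≠i} x_j.
First-order condition: 241 − 4x_i − 2Σ_{j≠i} x_j = 0.
In a symmetric equilibrium every fishing fleet chooses the same x, so Σ_{j≠i} x_j = 2x. The condition becomes 241 − 8x = 0, giving x = 241/8 = 30.125.

30.125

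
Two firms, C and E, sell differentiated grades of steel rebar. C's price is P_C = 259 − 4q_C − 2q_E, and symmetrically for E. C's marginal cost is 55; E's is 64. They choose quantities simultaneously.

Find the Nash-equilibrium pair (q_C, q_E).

20.7, 19.2

Firm C's profit: π = q_C(259 − 4q_C − 2q_E) − 55q_C.
∂π/∂q_C = 204 − 8q_C − 2q_E = 0 ⇒ q_C = 25.5 − 0.25q_E.
Similarly q_E = 24.375 − 0.25q_C.
Solving the two reaction functions simultaneously: (1 − (−0.25)(−0.25))q_C = 25.5 − 0.25·24.375, so 0.9375q_C = 621/32 and q_C = 20.7.
Then q_E = 24.375 − 0.25·20.7 = 19.2.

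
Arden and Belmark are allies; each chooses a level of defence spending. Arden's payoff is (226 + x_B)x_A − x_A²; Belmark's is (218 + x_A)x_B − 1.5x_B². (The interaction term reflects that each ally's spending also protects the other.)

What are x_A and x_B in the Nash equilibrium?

Expanding Arden's payoff: 226x_A + x_Bx_A − x_A².
∂π/∂x_A = 226 + x_B − 2x_A = 0, so x_A = 113 + 0.5x_B.
Likewise for Belmark: x_B = 218/3 + (1/3)x_A.
Substituting the second reaction function into the first: x_A = 113 + 0.5(218/3 + (1/3)x_A), which gives (5/6)x_A = 448/3 ⇒ x_A = 179.2.
Then x_B = 218/3 + (1/3)·179.2 = 132.4.

179.2, 132.4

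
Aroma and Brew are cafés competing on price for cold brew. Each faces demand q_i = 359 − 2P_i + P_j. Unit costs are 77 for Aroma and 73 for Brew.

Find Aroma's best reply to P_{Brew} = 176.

Aroma's profit: π = (P_{Aroma} − 77)(359 − 2P_{Aroma} + P_{Brew}).
∂π/∂P_{Aroma} = 513 − 4P_{Aroma} + P_{Brew} = 0 ⇒ P_{Aroma} = 128.25 + 0.25P_{Brew}.
At P_{Brew} = 176: P_{Aroma} = 128.25 + 0.25·176 = 172.25.

172.25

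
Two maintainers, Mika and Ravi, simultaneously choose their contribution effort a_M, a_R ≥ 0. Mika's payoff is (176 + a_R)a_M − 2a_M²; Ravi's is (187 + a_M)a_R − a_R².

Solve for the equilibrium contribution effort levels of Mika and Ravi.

Expanding Mika's payoff: 176a_M + a_Ra_M − 2a_M².
∂π/∂a_M = 176 + a_R − 4a_M = 0, so a_M = 44 + 0.25a_R.
Likewise for Ravi: a_R = 93.5 + 0.5a_M.
Solving the two reaction functions simultaneously: (1 − (0.25)(0.5))a_M = 44 + 0.25·93.5, so 0.875a_M = 67.375 and a_M = 77.
Then a_R = 93.5 + 0.5·77 = 132.

77, 132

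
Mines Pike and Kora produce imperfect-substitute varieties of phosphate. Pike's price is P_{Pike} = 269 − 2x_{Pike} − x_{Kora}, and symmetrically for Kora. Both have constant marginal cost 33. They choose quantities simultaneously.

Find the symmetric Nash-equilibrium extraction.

Mine Pike's profit: π = x_{Pike}(269 − 2x_{Pike} − x_{Kora}) − 33x_{Pike}.
∂π/∂x_{Pike} = 236 − 4x_{Pike} − x_{Kora} = 0 ⇒ x_{Pike} = 59 − 0.25x_{Kora}.
Setting x_{Pike} = x_{Kora} in the reaction function: x_{Pike} = 59 − 0.25x_{Pike}, so x_{Pike} = 59 / 1.25 = 47.2.

47.2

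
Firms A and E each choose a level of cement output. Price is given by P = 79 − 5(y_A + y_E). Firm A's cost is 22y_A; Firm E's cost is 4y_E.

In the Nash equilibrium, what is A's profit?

33.8

Firm A's profit: π = y_A(79 − 5(y_A + y_E)) − 22y_A.
∂π/∂y_A = 57 − 10y_A − 5y_E = 0, so y_A = 5.7 − 0.5y_E.
By the same steps for E: y_E = 7.5 − 0.5y_A.
Substituting the second reaction function into the first: y_A = 5.7 − 0.5(7.5 − 0.5y_A), which gives 0.75y_A = 1.95 ⇒ y_A = 2.6.
Then y_E = 7.5 − 0.5·2.6 = 6.2.
Price P = 79 − 5·8.8 = 35.
A's profit: (35 − 22)·2.6 = 33.8.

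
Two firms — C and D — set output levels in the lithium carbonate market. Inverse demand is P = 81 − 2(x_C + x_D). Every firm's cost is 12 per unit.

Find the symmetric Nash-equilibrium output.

Firm C's profit: π = x_C(81 − 2(x_C + x_D)) − 12x_C.
∂π/∂x_C = 69 − 4x_C − 2x_D = 0, so x_C = 17.25 − 0.5x_D.
The game is symmetric, so in equilibrium x_D = x_C: the reaction function gives 1.5x_C = 17.25, hence x_C = 11.5.

11.5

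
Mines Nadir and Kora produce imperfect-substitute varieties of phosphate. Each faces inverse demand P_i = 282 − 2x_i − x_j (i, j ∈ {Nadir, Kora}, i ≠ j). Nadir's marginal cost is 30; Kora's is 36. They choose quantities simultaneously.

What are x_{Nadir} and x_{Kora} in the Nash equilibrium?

Mine Nadir's profit: π = x_{Nadir}(282 − 2x_{Nadir} − x_{Kora}) − 30x_{Nadir}.
∂π/∂x_{Nadir} = 252 − 4x_{Nadir} − x_{Kora} = 0 ⇒ x_{Nadir} = 63 − 0.25x_{Kora}.
Similarly x_{Kora} = 61.5 − 0.25x_{Nadir}.
Solving the two reaction functions simultaneously: (1 − (−0.25)(−0.25))x_{Nadir} = 63 − 0.25·61.5, so 0.9375x_{Nadir} = 47.625 and x_{Nadir} = 50.8.
Then x_{Kora} = 61.5 − 0.25·50.8 = 48.8.

50.8, 48.8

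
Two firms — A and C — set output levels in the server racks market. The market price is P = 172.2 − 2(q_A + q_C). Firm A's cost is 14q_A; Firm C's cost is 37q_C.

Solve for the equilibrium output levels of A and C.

30.2, 18.7

Firm A's profit: π = q_A(172.2 − 2(q_A + q_C)) − 14q_A.
∂π/∂q_A = 158.2 − 4q_A − 2q_C = 0, so q_A = 39.55 − 0.5q_C.
By the same steps for C: q_C = 33.8 − 0.5q_A.
Substituting the second reaction function into the first: q_A = 39.55 − 0.5(33.8 − 0.5q_A), which gives 0.75q_A = 22.65 ⇒ q_A = 30.2.
Then q_C = 33.8 − 0.5·30.2 = 18.7.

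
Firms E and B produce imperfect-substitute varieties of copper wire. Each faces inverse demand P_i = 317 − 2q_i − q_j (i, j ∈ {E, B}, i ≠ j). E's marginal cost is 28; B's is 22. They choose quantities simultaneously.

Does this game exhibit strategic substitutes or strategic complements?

Firm E's profit: π = q_E(317 − 2q_E − q_B) − 28q_E.
∂π/∂q_E = 289 − 4q_E − q_B = 0 ⇒ q_E = 72.25 − 0.25q_B.
The best-response slope dq_E/dq_B = −0.25 < 0: the reaction function is downward-sloping, so the choices are strategic substitutes.

strategic substitutes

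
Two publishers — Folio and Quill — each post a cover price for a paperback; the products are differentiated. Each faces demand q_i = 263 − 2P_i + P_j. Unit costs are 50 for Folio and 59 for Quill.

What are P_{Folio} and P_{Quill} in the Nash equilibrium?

122.2, 125.8

Folio's profit: π = (P_{Folio} − 50)(263 − 2P_{Folio} + P_{Quill}).
∂π/∂P_{Folio} = 363 − 4P_{Folio} + P_{Quill} = 0 ⇒ P_{Folio} = 90.75 + 0.25P_{Quill}.
Similarly P_{Quill} = 95.25 + 0.25P_{Folio}.
Substituting the second reaction function into the first: P_{Folio} = 90.75 + 0.25(95.25 + 0.25P_{Folio}), which gives 0.9375P_{Folio} = 114.5625 ⇒ P_{Folio} = 122.2.
Then P_{Quill} = 95.25 + 0.25·122.2 = 125.8.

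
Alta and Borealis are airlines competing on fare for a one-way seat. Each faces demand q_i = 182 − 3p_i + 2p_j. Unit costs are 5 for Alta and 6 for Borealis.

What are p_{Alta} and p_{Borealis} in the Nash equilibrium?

Alta's profit: π = (p_{Alta} − 5)(182 − 3p_{Alta} + 2p_{Borealis}).
∂π/∂p_{Alta} = 197 − 6p_{Alta} + 2p_{Borealis} = 0 ⇒ p_{Alta} = 197/6 + (1/3)p_{Borealis}.
Similarly p_{Borealis} = 100/3 + (1/3)p_{Alta}.
Plugging p_{Borealis} into Alta's best response: p_{Alta} = 197/6 + (1/3)(100/3 + (1/3)p_{Alta}) ⇒ (8/9)p_{Alta} = 791/18, so p_{Alta} = 49.4375.
Then p_{Borealis} = 100/3 + (1/3)·49.4375 = 49.8125.

49.4375, 49.8125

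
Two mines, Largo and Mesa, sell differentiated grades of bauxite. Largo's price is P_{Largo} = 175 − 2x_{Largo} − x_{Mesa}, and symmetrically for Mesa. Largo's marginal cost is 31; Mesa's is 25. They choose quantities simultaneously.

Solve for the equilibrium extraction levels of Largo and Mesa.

Mine Largo's profit: π = x_{Largo}(175 − 2x_{Largo} − x_{Mesa}) − 31x_{Largo}.
∂π/∂x_{Largo} = 144 − 4x_{Largo} − x_{Mesa} = 0 ⇒ x_{Largo} = 36 − 0.25x_{Mesa}.
Similarly x_{Mesa} = 37.5 − 0.25x_{Largo}.
Plugging x_{Mesa} into Largo's best response: x_{Largo} = 36 − 0.25(37.5 − 0.25x_{Largo}) ⇒ 0.9375x_{Largo} = 26.625, so x_{Largo} = 28.4.
Then x_{Mesa} = 37.5 − 0.25·28.4 = 30.4.

28.4, 30.4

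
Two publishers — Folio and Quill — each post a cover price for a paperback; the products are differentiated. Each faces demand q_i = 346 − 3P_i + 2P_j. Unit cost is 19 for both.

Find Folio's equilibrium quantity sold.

Folio's profit: π = (P_{Folio} − 19)(346 − 3P_{Folio} + 2P_{Quill}).
∂π/∂P_{Folio} = 403 − 6P_{Folio} + 2P_{Quill} = 0 ⇒ P_{Folio} = 403/6 + (1/3)P_{Quill}.
Setting P_{Folio} = P_{Quill} in the reaction function: P_{Folio} = 403/6 + (1/3)P_{Folio}, so P_{Folio} = (403/6) / (2/3) = 100.75.
q_{Folio} = 346 − 3·100.75 + 2·100.75 = 245.25.

245.25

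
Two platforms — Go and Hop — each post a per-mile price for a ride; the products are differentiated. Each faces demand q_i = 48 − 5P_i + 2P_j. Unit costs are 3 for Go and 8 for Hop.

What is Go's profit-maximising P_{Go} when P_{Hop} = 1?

6.5

Go's profit: π = (P_{Go} − 3)(48 − 5P_{Go} + 2P_{Hop}).
∂π/∂P_{Go} = 63 − 10P_{Go} + 2P_{Hop} = 0 ⇒ P_{Go} = 6.3 + 0.2P_{Hop}.
At P_{Hop} = 1: P_{Go} = 6.3 + 0.2·1 = 6.5.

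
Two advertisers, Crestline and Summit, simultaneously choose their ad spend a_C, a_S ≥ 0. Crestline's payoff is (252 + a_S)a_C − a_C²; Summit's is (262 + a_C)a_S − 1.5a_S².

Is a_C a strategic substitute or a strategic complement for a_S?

Expanding Crestline's payoff: 252a_C + a_Sa_C − a_C².
∂π/∂a_C = 252 + a_S − 2a_C = 0, so a_C = 126 + 0.5a_S.
The best-response slope da_C/da_S = 0.5 > 0: the reaction function is upward-sloping, so the choices are strategic complements.

strategic complements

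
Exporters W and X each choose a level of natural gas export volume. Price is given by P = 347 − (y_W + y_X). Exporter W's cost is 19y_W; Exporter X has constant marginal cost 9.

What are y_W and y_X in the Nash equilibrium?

Exporter W's profit: π = y_W(347 − (y_W + y_X)) − 19y_W.
∂π/∂y_W = 328 − 2y_W − y_X = 0, so y_W = 164 − 0.5y_X.
By the same steps for X: y_X = 169 − 0.5y_W.
Solving the two reaction functions simultaneously: (1 − (−0.5)(−0.5))y_W = 164 − 0.5·169, so 0.75y_W = 79.5 and y_W = 106.
Then y_X = 169 − 0.5·106 = 116.

106, 116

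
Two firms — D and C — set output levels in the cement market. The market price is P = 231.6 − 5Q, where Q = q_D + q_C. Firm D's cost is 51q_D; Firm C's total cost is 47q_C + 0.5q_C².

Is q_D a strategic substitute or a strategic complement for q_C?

strategic substitutes

Firm D's profit: π = q_D(231.6 − 5(q_D + q_C)) − 51q_D.
∂π/∂q_D = 180.6 − 10q_D − 5q_C = 0, so q_D = 18.06 − 0.5q_C.
The best-response slope dq_D/dq_C = −0.5 < 0: the reaction function is downward-sloping, so the choices are strategic substitutes.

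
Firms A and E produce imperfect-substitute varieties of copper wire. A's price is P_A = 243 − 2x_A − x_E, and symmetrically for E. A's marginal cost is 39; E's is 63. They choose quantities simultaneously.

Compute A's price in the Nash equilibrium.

Firm A's profit: π = x_A(243 − 2x_A − x_E) − 39x_A.
∂π/∂x_A = 204 − 4x_A − x_E = 0 ⇒ x_A = 51 − 0.25x_E.
Similarly x_E = 45 − 0.25x_A.
Solving the two reaction functions simultaneously: (1 − (−0.25)(−0.25))x_A = 51 − 0.25·45, so 0.9375x_A = 39.75 and x_A = 42.4.
Then x_E = 45 − 0.25·42.4 = 34.4.
P_A = 243 − 2·42.4 − 34.4 = 123.8.

123.8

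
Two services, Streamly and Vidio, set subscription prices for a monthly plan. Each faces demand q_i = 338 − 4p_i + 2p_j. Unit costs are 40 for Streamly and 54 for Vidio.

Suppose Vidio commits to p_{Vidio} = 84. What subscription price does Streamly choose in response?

83.25

Streamly's profit: π = (p_{Streamly} − 40)(338 − 4p_{Streamly} + 2p_{Vidio}).
∂π/∂p_{Streamly} = 498 − 8p_{Streamly} + 2p_{Vidio} = 0 ⇒ p_{Streamly} = 62.25 + 0.25p_{Vidio}.
At p_{Vidio} = 84: p_{Streamly} = 62.25 + 0.25·84 = 83.25.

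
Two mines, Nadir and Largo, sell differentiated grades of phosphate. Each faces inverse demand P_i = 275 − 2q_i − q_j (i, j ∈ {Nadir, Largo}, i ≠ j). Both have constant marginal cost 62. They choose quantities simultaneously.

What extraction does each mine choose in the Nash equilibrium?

42.6

Mine Nadir's profit: π = q_{Nadir}(275 − 2q_{Nadir} − q_{Largo}) − 62q_{Nadir}.
∂π/∂q_{Nadir} = 213 − 4q_{Nadir} − q_{Largo} = 0 ⇒ q_{Nadir} = 53.25 − 0.25q_{Largo}.
By symmetry q_{Largo} = q_{Nadir}; substituting into the reaction function, 1.25q_{Nadir} = 53.25 and q_{Nadir} = 42.6.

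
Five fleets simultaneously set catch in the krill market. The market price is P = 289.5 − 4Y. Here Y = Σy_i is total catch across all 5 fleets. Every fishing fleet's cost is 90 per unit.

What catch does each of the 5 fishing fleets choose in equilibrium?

A representative fishing fleet's profit is π_i = y_i(289.5 − 4Y) − 90y_i, with Y = y_i + Σ_{j≠i} y_j.
First-order condition: 199.5 − 8y_i − 4Σ_{j≠i} y_j = 0.
Imposing symmetry (y_j = y for all j) turns Σ_{j≠i} y_j into 4y, so 199.5 = 24y and y = 8.3125.

8.3125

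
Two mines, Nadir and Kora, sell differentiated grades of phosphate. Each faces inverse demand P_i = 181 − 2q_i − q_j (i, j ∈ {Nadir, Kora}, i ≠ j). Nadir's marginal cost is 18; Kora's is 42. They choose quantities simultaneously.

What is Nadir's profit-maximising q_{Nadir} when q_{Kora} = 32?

Mine Nadir's profit: π = q_{Nadir}(181 − 2q_{Nadir} − q_{Kora}) − 18q_{Nadir}.
∂π/∂q_{Nadir} = 163 − 4q_{Nadir} − q_{Kora} = 0 ⇒ q_{Nadir} = 40.75 − 0.25q_{Kora}.
At q_{Kora} = 32: q_{Nadir} = 40.75 − 0.25·32 = 32.75.

32.75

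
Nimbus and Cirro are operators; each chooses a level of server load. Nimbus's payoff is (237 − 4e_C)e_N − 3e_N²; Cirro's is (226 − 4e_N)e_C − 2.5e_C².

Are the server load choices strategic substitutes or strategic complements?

strategic substitutes

Expanding Nimbus's payoff: 237e_N − 4e_Ce_N − 3e_N².
∂π/∂e_N = 237 − 4e_C − 6e_N = 0, so e_N = 39.5 − (2/3)e_C.
The best-response slope de_N/de_C = −2/3 < 0: the reaction function is downward-sloping, so the choices are strategic substitutes.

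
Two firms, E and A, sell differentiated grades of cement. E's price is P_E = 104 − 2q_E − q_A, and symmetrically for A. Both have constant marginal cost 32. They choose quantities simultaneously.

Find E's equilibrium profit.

Firm E's profit: π = q_E(104 − 2q_E − q_A) − 32q_E.
∂π/∂q_E = 72 − 4q_E − q_A = 0 ⇒ q_E = 18 − 0.25q_A.
Setting q_E = q_A in the reaction function: q_E = 18 − 0.25q_E, so q_E = 18 / 1.25 = 14.4.
P_E = 104 − 2·14.4 − 14.4 = 60.8.
Profit = (60.8 − 32)·14.4 = 414.72.

414.72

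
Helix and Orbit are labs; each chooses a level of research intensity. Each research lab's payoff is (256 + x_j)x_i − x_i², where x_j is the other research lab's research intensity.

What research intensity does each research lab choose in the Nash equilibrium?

256

Helix's payoff is (256 + x_O)x_H − x_H².
∂π/∂x_H = 256 + x_O − 2x_H = 0, so x_H = 128 + 0.5x_O.
By symmetry x_O = x_H; substituting into the reaction function, 0.5x_H = 128 and x_H = 256.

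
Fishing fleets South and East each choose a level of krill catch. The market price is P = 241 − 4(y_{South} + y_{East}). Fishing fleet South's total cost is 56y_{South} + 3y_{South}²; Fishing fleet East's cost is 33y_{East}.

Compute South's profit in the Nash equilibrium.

Fishing fleet South's profit: π = y_{South}(241 − 4(y_{South} + y_{East})) − 56y_{South} − 3y_{South}².
∂π/∂y_{South} = 185 − 14y_{South} − 4y_{East} = 0, so y_{South} = 185/14 − (2/7)y_{East}.
For East: ∂π/∂y_{East} = 208 − 8y_{East} − 4y_{South} = 0 ⇒ y_{East} = 26 − 0.5y_{South}.
Solving the two reaction functions simultaneously: (1 − (−2/7)(−0.5))y_{South} = 185/14 − (2/7)·26, so (6/7)y_{South} = 81/14 and y_{South} = 6.75.
Then y_{East} = 26 − 0.5·6.75 = 22.625.
Price P = 241 − 4·29.375 = 123.5.
South's profit: (123.5 − 56)·6.75 − 3(6.75)² = 318.9375.

318.9375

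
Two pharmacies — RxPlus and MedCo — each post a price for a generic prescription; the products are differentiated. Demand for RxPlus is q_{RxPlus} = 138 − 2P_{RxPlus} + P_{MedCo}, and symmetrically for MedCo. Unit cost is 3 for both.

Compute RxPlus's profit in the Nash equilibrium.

RxPlus's profit: π = (P_{RxPlus} − 3)(138 − 2P_{RxPlus} + P_{MedCo}).
∂π/∂P_{RxPlus} = 144 − 4P_{RxPlus} + P_{MedCo} = 0 ⇒ P_{RxPlus} = 36 + 0.25P_{MedCo}.
Setting P_{RxPlus} = P_{MedCo} in the reaction function: P_{RxPlus} = 36 + 0.25P_{RxPlus}, so P_{RxPlus} = 36 / 0.75 = 48.
q_{RxPlus} = 138 − 2·48 + 48 = 90.
Profit = (48 − 3)·90 = 4050.

4050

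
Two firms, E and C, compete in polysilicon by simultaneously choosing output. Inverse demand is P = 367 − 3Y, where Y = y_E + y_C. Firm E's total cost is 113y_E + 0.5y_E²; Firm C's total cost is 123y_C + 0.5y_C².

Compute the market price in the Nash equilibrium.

Firm E's profit: π = y_E(367 − 3(y_E + y_C)) − 113y_E − 0.5y_E².
∂π/∂y_E = 254 − 7y_E − 3y_C = 0, so y_E = 254/7 − (3/7)y_C.
By the same steps for C: y_C = 244/7 − (3/7)y_E.
Substituting the second reaction function into the first: y_E = 254/7 − (3/7)(244/7 − (3/7)y_E), which gives (40/49)y_E = 1046/49 ⇒ y_E = 26.15.
Then y_C = 244/7 − (3/7)·26.15 = 23.65.
Equilibrium price: P = 367 − 3·49.8 = 217.6.

217.6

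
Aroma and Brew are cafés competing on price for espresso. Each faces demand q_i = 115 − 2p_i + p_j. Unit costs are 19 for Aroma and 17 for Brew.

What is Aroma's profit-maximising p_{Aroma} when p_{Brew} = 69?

55.5

Aroma's profit: π = (p_{Aroma} − 19)(115 − 2p_{Aroma} + p_{Brew}).
∂π/∂p_{Aroma} = 153 − 4p_{Aroma} + p_{Brew} = 0 ⇒ p_{Aroma} = 38.25 + 0.25p_{Brew}.
At p_{Brew} = 69: p_{Aroma} = 38.25 + 0.25·69 = 55.5.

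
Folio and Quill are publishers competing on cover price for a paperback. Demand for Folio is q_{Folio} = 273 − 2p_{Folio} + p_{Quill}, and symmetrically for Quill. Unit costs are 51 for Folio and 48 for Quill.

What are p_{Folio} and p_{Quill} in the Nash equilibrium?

124.6, 123.4

Folio's profit: π = (p_{Folio} − 51)(273 − 2p_{Folio} + p_{Quill}).
∂π/∂p_{Folio} = 375 − 4p_{Folio} + p_{Quill} = 0 ⇒ p_{Folio} = 93.75 + 0.25p_{Quill}.
Similarly p_{Quill} = 92.25 + 0.25p_{Folio}.
Plugging p_{Quill} into Folio's best response: p_{Folio} = 93.75 + 0.25(92.25 + 0.25p_{Folio}) ⇒ 0.9375p_{Folio} = 116.8125, so p_{Folio} = 124.6.
Then p_{Quill} = 92.25 + 0.25·124.6 = 123.4.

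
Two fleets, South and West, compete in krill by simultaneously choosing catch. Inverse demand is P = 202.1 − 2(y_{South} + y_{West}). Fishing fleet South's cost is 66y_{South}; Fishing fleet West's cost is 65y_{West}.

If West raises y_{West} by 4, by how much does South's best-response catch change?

Fishing fleet South's profit: π = y_{South}(202.1 − 2(y_{South} + y_{West})) − 66y_{South}.
∂π/∂y_{South} = 136.1 − 4y_{South} − 2y_{West} = 0, so y_{South} = 34.025 − 0.5y_{West}.
The reaction-function slope is −0.5, so a 4-unit rise in y_{West} moves y_{South} by −0.5 × 4 = −2. South's best response falls — the actions are strategic substitutes.

-2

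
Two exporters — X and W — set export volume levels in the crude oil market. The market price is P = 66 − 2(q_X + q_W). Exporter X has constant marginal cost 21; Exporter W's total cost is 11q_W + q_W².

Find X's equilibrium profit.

Exporter X's profit: π = q_X(66 − 2(q_X + q_W)) − 21q_X.
∂π/∂q_X = 45 − 4q_X − 2q_W = 0, so q_X = 11.25 − 0.5q_W.
For W: ∂π/∂q_W = 55 − 6q_W − 2q_X = 0 ⇒ q_W = 55/6 − (1/3)q_X.
Plugging q_W into X's best response: q_X = 11.25 − 0.5(55/6 − (1/3)q_X) ⇒ (5/6)q_X = 20/3, so q_X = 8.
Then q_W = 55/6 − (1/3)·8 = 6.5.
Price P = 66 − 2·14.5 = 37.
X's profit: (37 − 21)·8 = 128.

128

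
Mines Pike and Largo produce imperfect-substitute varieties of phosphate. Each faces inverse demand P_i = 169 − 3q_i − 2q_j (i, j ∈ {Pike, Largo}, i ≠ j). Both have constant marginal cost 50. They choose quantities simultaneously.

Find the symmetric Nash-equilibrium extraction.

Mine Pike's profit: π = q_{Pike}(169 − 3q_{Pike} − 2q_{Largo}) − 50q_{Pike}.
∂π/∂q_{Pike} = 119 − 6q_{Pike} − 2q_{Largo} = 0 ⇒ q_{Pike} = 119/6 − (1/3)q_{Largo}.
By symmetry q_{Largo} = q_{Pike}; substituting into the reaction function, (4/3)q_{Pike} = 119/6 and q_{Pike} = 14.875.

14.875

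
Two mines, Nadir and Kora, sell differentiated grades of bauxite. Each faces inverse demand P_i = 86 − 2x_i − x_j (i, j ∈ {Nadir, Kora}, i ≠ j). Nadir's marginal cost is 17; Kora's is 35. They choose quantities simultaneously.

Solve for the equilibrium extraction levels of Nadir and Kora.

15, 9

Mine Nadir's profit: π = x_{Nadir}(86 − 2x_{Nadir} − x_{Kora}) − 17x_{Nadir}.
∂π/∂x_{Nadir} = 69 − 4x_{Nadir} − x_{Kora} = 0 ⇒ x_{Nadir} = 17.25 − 0.25x_{Kora}.
Similarly x_{Kora} = 12.75 − 0.25x_{Nadir}.
Substituting the second reaction function into the first: x_{Nadir} = 17.25 − 0.25(12.75 − 0.25x_{Nadir}), which gives 0.9375x_{Nadir} = 14.0625 ⇒ x_{Nadir} = 15.
Then x_{Kora} = 12.75 − 0.25·15 = 9.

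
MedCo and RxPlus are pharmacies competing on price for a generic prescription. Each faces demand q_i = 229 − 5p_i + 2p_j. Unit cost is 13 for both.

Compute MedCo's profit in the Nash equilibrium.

MedCo's profit: π = (p_{MedCo} − 13)(229 − 5p_{MedCo} + 2p_{RxPlus}).
∂π/∂p_{MedCo} = 294 − 10p_{MedCo} + 2p_{RxPlus} = 0 ⇒ p_{MedCo} = 29.4 + 0.2p_{RxPlus}.
The game is symmetric, so in equilibrium p_{RxPlus} = p_{MedCo}: the reaction function gives 0.8p_{MedCo} = 29.4, hence p_{MedCo} = 36.75.
q_{MedCo} = 229 − 5·36.75 + 2·36.75 = 118.75.
Profit = (36.75 − 13)·118.75 = 2820.3125.

2820.3125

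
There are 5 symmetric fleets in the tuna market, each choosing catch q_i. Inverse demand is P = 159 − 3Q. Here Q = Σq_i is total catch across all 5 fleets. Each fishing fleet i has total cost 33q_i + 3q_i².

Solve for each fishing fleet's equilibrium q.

5.25

A representative fishing fleet's profit is π_i = q_i(159 − 3Q) − 33q_i − 3q_i², with Q = q_i + Σ_{j≠i} q_j.
First-order condition: 126 − 12q_i − 3Σ_{j≠i} q_j = 0.
With identical fishing fleets, set every q_j = q: then 126 − 12q − 12q = 0, i.e. q = 126/24 = 5.25.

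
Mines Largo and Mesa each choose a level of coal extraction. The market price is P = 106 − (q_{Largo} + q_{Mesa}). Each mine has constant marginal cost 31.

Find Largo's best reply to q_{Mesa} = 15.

30

Mine Largo's profit: π = q_{Largo}(106 − (q_{Largo} + q_{Mesa})) − 31q_{Largo}.
∂π/∂q_{Largo} = 75 − 2q_{Largo} − q_{Mesa} = 0, so q_{Largo} = 37.5 − 0.5q_{Mesa}.
At q_{Mesa} = 15: q_{Largo} = 37.5 − 0.5·15 = 30.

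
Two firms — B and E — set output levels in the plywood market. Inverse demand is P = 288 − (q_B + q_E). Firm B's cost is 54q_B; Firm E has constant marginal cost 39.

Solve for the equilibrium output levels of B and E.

73, 88

Firm B's profit: π = q_B(288 − (q_B + q_E)) − 54q_B.
∂π/∂q_B = 234 − 2q_B − q_E = 0, so q_B = 117 − 0.5q_E.
By the same steps for E: q_E = 124.5 − 0.5q_B.
Solving the two reaction functions simultaneously: (1 − (−0.5)(−0.5))q_B = 117 − 0.5·124.5, so 0.75q_B = 54.75 and q_B = 73.
Then q_E = 124.5 − 0.5·73 = 88.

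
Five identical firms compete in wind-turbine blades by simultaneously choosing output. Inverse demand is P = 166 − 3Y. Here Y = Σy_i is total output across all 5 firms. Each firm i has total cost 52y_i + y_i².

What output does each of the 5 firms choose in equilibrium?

A representative firm's profit is π_i = y_i(166 − 3Y) − 52y_i − y_i², with Y = y_i + Σ_{j≠i} y_j.
First-order condition: 114 − 8y_i − 3Σ_{j≠i} y_j = 0.
Imposing symmetry (y_j = y for all j) turns Σ_{j≠i} y_j into 4y, so 114 = 20y and y = 5.7.

5.7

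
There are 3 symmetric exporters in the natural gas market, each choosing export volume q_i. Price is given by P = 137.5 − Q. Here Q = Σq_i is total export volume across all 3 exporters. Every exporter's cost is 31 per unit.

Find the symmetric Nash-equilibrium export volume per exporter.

A representative exporter's profit is π_i = q_i(137.5 − Q) − 31q_i, with Q = q_i + Σ_{j≠i} q_j.
First-order condition: 106.5 − 2q_i − Σ_{j≠i} q_j = 0.
In a symmetric equilibrium every exporter chooses the same q, so Σ_{j≠i} q_j = 2q. The condition becomes 106.5 − 4q = 0, giving q = 106.5/4 = 26.625.

26.625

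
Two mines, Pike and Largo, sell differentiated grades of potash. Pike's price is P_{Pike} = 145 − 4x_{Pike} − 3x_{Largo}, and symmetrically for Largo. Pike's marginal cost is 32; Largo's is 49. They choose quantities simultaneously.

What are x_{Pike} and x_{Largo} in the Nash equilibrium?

Mine Pike's profit: π = x_{Pike}(145 − 4x_{Pike} − 3x_{Largo}) − 32x_{Pike}.
∂π/∂x_{Pike} = 113 − 8x_{Pike} − 3x_{Largo} = 0 ⇒ x_{Pike} = 14.125 − 0.375x_{Largo}.
Similarly x_{Largo} = 12 − 0.375x_{Pike}.
Substituting the second reaction function into the first: x_{Pike} = 14.125 − 0.375(12 − 0.375x_{Pike}), which gives (55/64)x_{Pike} = 9.625 ⇒ x_{Pike} = 11.2.
Then x_{Largo} = 12 − 0.375·11.2 = 7.8.

11.2, 7.8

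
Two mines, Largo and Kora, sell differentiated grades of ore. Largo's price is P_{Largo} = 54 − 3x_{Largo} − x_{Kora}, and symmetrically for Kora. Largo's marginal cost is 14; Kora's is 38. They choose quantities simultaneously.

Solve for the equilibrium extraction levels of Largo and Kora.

Mine Largo's profit: π = x_{Largo}(54 − 3x_{Largo} − x_{Kora}) − 14x_{Largo}.
∂π/∂x_{Largo} = 40 − 6x_{Largo} − x_{Kora} = 0 ⇒ x_{Largo} = 20/3 − (1/6)x_{Kora}.
Similarly x_{Kora} = 8/3 − (1/6)x_{Largo}.
Substituting the second reaction function into the first: x_{Largo} = 20/3 − (1/6)(8/3 − (1/6)x_{Largo}), which gives (35/36)x_{Largo} = 56/9 ⇒ x_{Largo} = 6.4.
Then x_{Kora} = 8/3 − (1/6)·6.4 = 1.6.

6.4, 1.6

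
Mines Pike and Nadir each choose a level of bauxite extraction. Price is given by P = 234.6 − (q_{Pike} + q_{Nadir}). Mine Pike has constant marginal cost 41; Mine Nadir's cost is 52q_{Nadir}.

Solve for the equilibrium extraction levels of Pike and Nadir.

68.2, 57.2

Mine Pike's profit: π = q_{Pike}(234.6 − (q_{Pike} + q_{Nadir})) − 41q_{Pike}.
∂π/∂q_{Pike} = 193.6 − 2q_{Pike} − q_{Nadir} = 0, so q_{Pike} = 96.8 − 0.5q_{Nadir}.
By the same steps for Nadir: q_{Nadir} = 91.3 − 0.5q_{Pike}.
Solving the two reaction functions simultaneously: (1 − (−0.5)(−0.5))q_{Pike} = 96.8 − 0.5·91.3, so 0.75q_{Pike} = 51.15 and q_{Pike} = 68.2.
Then q_{Nadir} = 91.3 − 0.5·68.2 = 57.2.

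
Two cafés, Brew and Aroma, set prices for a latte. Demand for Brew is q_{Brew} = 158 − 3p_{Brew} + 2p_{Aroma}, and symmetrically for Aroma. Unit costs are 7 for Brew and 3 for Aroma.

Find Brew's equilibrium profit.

4107

Brew's profit: π = (p_{Brew} − 7)(158 − 3p_{Brew} + 2p_{Aroma}).
∂π/∂p_{Brew} = 179 − 6p_{Brew} + 2p_{Aroma} = 0 ⇒ p_{Brew} = 179/6 + (1/3)p_{Aroma}.
Similarly p_{Aroma} = 167/6 + (1/3)p_{Brew}.
Substituting the second reaction function into the first: p_{Brew} = 179/6 + (1/3)(167/6 + (1/3)p_{Brew}), which gives (8/9)p_{Brew} = 352/9 ⇒ p_{Brew} = 44.
Then p_{Aroma} = 167/6 + (1/3)·44 = 42.5.
q_{Brew} = 158 − 3·44 + 2·42.5 = 111.
Profit = (44 − 7)·111 = 4107.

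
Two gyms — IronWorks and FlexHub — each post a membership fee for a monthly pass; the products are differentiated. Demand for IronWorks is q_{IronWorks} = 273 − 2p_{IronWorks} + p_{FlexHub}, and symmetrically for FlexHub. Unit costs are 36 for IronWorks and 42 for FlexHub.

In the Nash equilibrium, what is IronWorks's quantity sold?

IronWorks's profit: π = (p_{IronWorks} − 36)(273 − 2p_{IronWorks} + p_{FlexHub}).
∂π/∂p_{IronWorks} = 345 − 4p_{IronWorks} + p_{FlexHub} = 0 ⇒ p_{IronWorks} = 86.25 + 0.25p_{FlexHub}.
Similarly p_{FlexHub} = 89.25 + 0.25p_{IronWorks}.
Solving the two reaction functions simultaneously: (1 − (0.25)(0.25))p_{IronWorks} = 86.25 + 0.25·89.25, so 0.9375p_{IronWorks} = 108.5625 and p_{IronWorks} = 115.8.
Then p_{FlexHub} = 89.25 + 0.25·115.8 = 118.2.
q_{IronWorks} = 273 − 2·115.8 + 118.2 = 159.6.

159.6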